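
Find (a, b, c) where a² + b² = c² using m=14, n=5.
(171, 140, 221)

Euclid's formula: a = m² - n², b = 2mn, c = m² + n²
m = 14, n = 5
a = 14² - 5² = 196 - 25 = 171
b = 2 × 14 × 5 = 140
c = 14² + 5² = 196 + 25 = 221
Verification: 171² + 140² = 29241 + 19600 = 48841 = 221² ✓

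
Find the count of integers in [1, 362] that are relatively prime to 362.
180

362 = 2 × 181
φ(n) = n × ∏(1 - 1/p) for each prime p dividing n
φ(362) = 362 × (1 - 1/2) × (1 - 1/181) = 180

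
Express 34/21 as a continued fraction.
[1; 1, 1, 1, 1, 1, 2]

Euclidean algorithm steps:
34 = 1 × 21 + 13
21 = 1 × 13 + 8
13 = 1 × 8 + 5
8 = 1 × 5 + 3
5 = 1 × 3 + 2
3 = 1 × 2 + 1
2 = 2 × 1 + 0
Continued fraction: [1; 1, 1, 1, 1, 1, 2]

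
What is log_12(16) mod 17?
8

Baby-step giant-step with step n = ⌈√17⌉ = 5.
Baby steps 12^j mod 17 (j:value) for j=0..4: 0:1, 1:12, 2:8, 3:11, 4:13.
Giant-step multiplier: 12^(-5) ≡ 12^(16-5) = 12^11 ≡ 6 (mod 17).
Giant steps γ_i = 16·6^i mod 17: γ_0=16, γ_1=11 (in table at j=3).
x = i·n + j = 1·5 + 3 = 8.
Check: 12^8 ≡ 16 (mod 17).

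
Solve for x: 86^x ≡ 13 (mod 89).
67

Baby-step giant-step with step n = ⌈√89⌉ = 10.
Baby steps 86^j mod 89 (j:value) for j=0..9: 0:1, 1:86, 2:9, 3:62, 4:81, 5:24, 6:17, 7:38, 8:64, 9:75.
Giant-step multiplier: 86^(-10) ≡ 86^(88-10) = 86^78 ≡ 53 (mod 89).
Giant steps γ_i = 13·53^i mod 89: γ_0=13, γ_1=66, γ_2=27, γ_3=7, γ_4=15, γ_5=83, γ_6=38 (in table at j=7).
x = i·n + j = 6·10 + 7 = 67.
Check: 86^67 ≡ 13 (mod 89).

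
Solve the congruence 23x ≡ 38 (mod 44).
x ≡ 38 (mod 44)

gcd(23, 44) = 1, which divides 38, so solutions exist.
Find 23^(-1) mod 44 by the extended Euclidean algorithm:
44 = 1 × 23 + 21  ⟹  21 = (1)·44 + (-1)·23
23 = 1 × 21 + 2  ⟹  2 = (-1)·44 + (2)·23
21 = 10 × 2 + 1  ⟹  1 = (11)·44 + (-21)·23
So (-21)·23 ≡ 1 (mod 44), i.e. 23^(-1) ≡ -21 ≡ 23 (mod 44).
x ≡ 23 × 38 = 874 ≡ 38 (mod 44).
Check: 23 × 38 = 874 ≡ 38 (mod 44).
Unique solution: x ≡ 38 (mod 44)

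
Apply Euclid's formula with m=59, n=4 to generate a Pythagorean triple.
(3465, 472, 3497)

Euclid's formula: a = m² - n², b = 2mn, c = m² + n²
m = 59, n = 4
a = 59² - 4² = 3481 - 16 = 3465
b = 2 × 59 × 4 = 472
c = 59² + 4² = 3481 + 16 = 3497
Verification: 3465² + 472² = 12006225 + 222784 = 12229009 = 3497² ✓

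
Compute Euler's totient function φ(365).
288

365 = 5 × 73
φ(n) = n × ∏(1 - 1/p) for each prime p dividing n
φ(365) = 365 × (1 - 1/5) × (1 - 1/73) = 288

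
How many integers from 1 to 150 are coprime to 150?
40

150 = 2 × 3 × 5^2
φ(n) = n × ∏(1 - 1/p) for each prime p dividing n
φ(150) = 150 × (1 - 1/2) × (1 - 1/3) × (1 - 1/5) = 40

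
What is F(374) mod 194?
35

Matrix identity: Q^n = [[F_(n+1), F_n], [F_n, F_(n-1)]] with Q = [[1,1],[1,0]].
n = 374 = 101110110₂. Square-and-multiply, entries mod 194:
Q^1 = [[1,1],[1,0]]
Q^2 = (Q^1)² = [[2,1],[1,1]]
Q^5 = (Q^2)²·Q = [[8,5],[5,3]]
Q^11 = (Q^5)²·Q = [[144,89],[89,55]]
Q^23 = (Q^11)²·Q = [[2,139],[139,57]]
Q^46 = (Q^23)² = [[119,53],[53,66]]
Q^93 = (Q^46)²·Q = [[3,92],[92,105]]
Q^187 = (Q^93)²·Q = [[173,131],[131,42]]
Q^374 = (Q^187)² = [[142,35],[35,107]]
F_374 mod 194 = Q^374[0][1] = 35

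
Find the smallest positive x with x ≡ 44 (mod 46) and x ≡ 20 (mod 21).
734

Using Chinese Remainder Theorem:
M = 46 × 21 = 966
M1 = 21, M2 = 46
y1 = 21^(-1) mod 46 = 11
y2 = 46^(-1) mod 21 = 16
x = (44×21×11 + 20×46×16) mod 966 = 734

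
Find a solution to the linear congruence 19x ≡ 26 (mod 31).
x ≡ 3 (mod 31)

gcd(19, 31) = 1, which divides 26, so solutions exist.
Find 19^(-1) mod 31 by the extended Euclidean algorithm:
31 = 1 × 19 + 12  ⟹  12 = (1)·31 + (-1)·19
19 = 1 × 12 + 7  ⟹  7 = (-1)·31 + (2)·19
12 = 1 × 7 + 5  ⟹  5 = (2)·31 + (-3)·19
7 = 1 × 5 + 2  ⟹  2 = (-3)·31 + (5)·19
5 = 2 × 2 + 1  ⟹  1 = (8)·31 + (-13)·19
So (-13)·19 ≡ 1 (mod 31), i.e. 19^(-1) ≡ -13 ≡ 18 (mod 31).
x ≡ 18 × 26 = 468 ≡ 3 (mod 31).
Check: 19 × 3 = 57 ≡ 26 (mod 31).
Unique solution: x ≡ 3 (mod 31)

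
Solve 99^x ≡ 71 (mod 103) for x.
79

Baby-step giant-step with step n = ⌈√103⌉ = 11.
Baby steps 99^j mod 103 (j:value) for j=0..10: 0:1, 1:99, 2:16, 3:39, 4:50, 5:6, 6:79, 7:96, 8:28, 9:94, 10:36.
Giant-step multiplier: 99^(-11) ≡ 99^(102-11) = 99^91 ≡ 5 (mod 103).
Giant steps γ_i = 71·5^i mod 103: γ_0=71, γ_1=46, γ_2=24, γ_3=17, γ_4=85, γ_5=13, γ_6=65, γ_7=16 (in table at j=2).
x = i·n + j = 7·11 + 2 = 79.
Check: 99^79 ≡ 71 (mod 103).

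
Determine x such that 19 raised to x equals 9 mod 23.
8

Baby-step giant-step with step n = ⌈√23⌉ = 5.
Baby steps 19^j mod 23 (j:value) for j=0..4: 0:1, 1:19, 2:16, 3:5, 4:3.
Giant-step multiplier: 19^(-5) ≡ 19^(22-5) = 19^17 ≡ 21 (mod 23).
Giant steps γ_i = 9·21^i mod 23: γ_0=9, γ_1=5 (in table at j=3).
x = i·n + j = 1·5 + 3 = 8.
Check: 19^8 ≡ 9 (mod 23).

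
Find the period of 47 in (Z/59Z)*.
58

59 is prime, so ord(47) divides φ(59) = 58.
Divisors of 58: 1, 2, 29, 58.
Repeated squaring: 47^1 ≡ 47, 47^2 ≡ 26, 47^4 ≡ 27, 47^8 ≡ 21, 47^16 ≡ 28, 47^32 ≡ 17 (mod 59).
Test 47^d mod 59 for each divisor d in increasing order:
47^1 ≡ 47
47^2 ≡ 26
47^29 = 47^16·47^8·47^4·47^1 ≡ 58
47^58 = 47^32·47^16·47^8·47^2 ≡ 1  ← first divisor giving 1
The order is 58.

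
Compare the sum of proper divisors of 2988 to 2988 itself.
abundant

Proper divisors of 2988: sum = 1 + 2 + 3 + 4 + 6 + 9 + 12 + 18 + ... + 498 + 747 + 996 + 1494 (17 divisors) = 4656
Since 4656 > 2988, 2988 is abundant.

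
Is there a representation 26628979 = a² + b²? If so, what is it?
Not possible

Factorization: 26628979 = 13 × 127^3
By Fermat: n is sum of two squares iff every prime p ≡ 3 (mod 4) appears to even power.
Prime(s) ≡ 3 (mod 4) with odd exponent: [(127, 3)]
Therefore 26628979 cannot be expressed as a² + b².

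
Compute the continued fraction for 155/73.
[2; 8, 9]

Euclidean algorithm steps:
155 = 2 × 73 + 9
73 = 8 × 9 + 1
9 = 9 × 1 + 0
Continued fraction: [2; 8, 9]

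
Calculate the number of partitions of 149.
37027355200

p(n) counts ways to write n as a sum of positive integers (order ignored).
Euler's pentagonal recurrence: p(k) = p(k-1) + p(k-2) - p(k-5) - p(k-7) + p(k-12) + p(k-15) - ... (offsets j(3j∓1)/2, signs ++--, p(0)=1, p(<0)=0).
DP table for k = 0..148: p(0)=1, p(1)=1, p(2)=2, p(3)=3, p(4)=5, p(5)=7, p(6)=11, p(7)=15, p(8)=22, p(9)=30, p(10)=42, p(11)=56, p(12)=77, p(13)=101, p(14)=135, p(15)=176, p(16)=231, p(17)=297, p(18)=385, p(19)=490, p(20)=627, p(21)=792, p(22)=1002, p(23)=1255, p(24)=1575, p(25)=1958, p(26)=2436, p(27)=3010, p(28)=3718, p(29)=4565, p(30)=5604, p(31)=6842, p(32)=8349, p(33)=10143, p(34)=12310, p(35)=14883, p(36)=17977, p(37)=21637, p(38)=26015, p(39)=31185, p(40)=37338, p(41)=44583, p(42)=53174, p(43)=63261, p(44)=75175, p(45)=89134, p(46)=105558, p(47)=124754, p(48)=147273, p(49)=173525, p(50)=204226, p(51)=239943, p(52)=281589, p(53)=329931, p(54)=386155, p(55)=451276, p(56)=526823, p(57)=614154, p(58)=715220, p(59)=831820, p(60)=966467, p(61)=1121505, p(62)=1300156, p(63)=1505499, p(64)=1741630, p(65)=2012558, p(66)=2323520, p(67)=2679689, p(68)=3087735, p(69)=3554345, p(70)=4087968, p(71)=4697205, p(72)=5392783, p(73)=6185689, p(74)=7089500, p(75)=8118264, p(76)=9289091, p(77)=10619863, p(78)=12132164, p(79)=13848650, p(80)=15796476, p(81)=18004327, p(82)=20506255, p(83)=23338469, p(84)=26543660, p(85)=30167357, p(86)=34262962, p(87)=38887673, p(88)=44108109, p(89)=49995925, p(90)=56634173, p(91)=64112359, p(92)=72533807, p(93)=82010177, p(94)=92669720, p(95)=104651419, p(96)=118114304, p(97)=133230930, p(98)=150198136, p(99)=169229875, p(100)=190569292, p(101)=214481126, p(102)=241265379, p(103)=271248950, p(104)=304801365, p(105)=342325709, p(106)=384276336, p(107)=431149389, p(108)=483502844, p(109)=541946240, p(110)=607163746, p(111)=679903203, p(112)=761002156, p(113)=851376628, p(114)=952050665, p(115)=1064144451, p(116)=1188908248, p(117)=1327710076, p(118)=1482074143, p(119)=1653668665, p(120)=1844349560, p(121)=2056148051, p(122)=2291320912, p(123)=2552338241, p(124)=2841940500, p(125)=3163127352, p(126)=3519222692, p(127)=3913864295, p(128)=4351078600, p(129)=4835271870, p(130)=5371315400, p(131)=5964539504, p(132)=6620830889, p(133)=7346629512, p(134)=8149040695, p(135)=9035836076, p(136)=10015581680, p(137)=11097645016, p(138)=12292341831, p(139)=13610949895, p(140)=15065878135, p(141)=16670689208, p(142)=18440293320, p(143)=20390982757, p(144)=22540654445, p(145)=24908858009, p(146)=27517052599, p(147)=30388671978, p(148)=33549419497.
Final step: p(149) = p(148) + p(147) - p(144) - p(142) + p(137) + p(134) - p(127) - p(123) + p(114) + p(109) - p(98) - p(92) + p(79) + p(72) - p(57) - p(49) + p(32) + p(23) - p(4)
= 33549419497 + 30388671978 - 22540654445 - 18440293320 + 11097645016 + 8149040695 - 3913864295 - 2552338241 + 952050665 + 541946240 - 150198136 - 72533807 + 13848650 + 5392783 - 614154 - 173525 + 8349 + 1255 - 5
= 37027355200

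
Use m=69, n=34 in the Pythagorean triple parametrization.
(3605, 4692, 5917)

Euclid's formula: a = m² - n², b = 2mn, c = m² + n²
m = 69, n = 34
a = 69² - 34² = 4761 - 1156 = 3605
b = 2 × 69 × 34 = 4692
c = 69² + 34² = 4761 + 1156 = 5917
Verification: 3605² + 4692² = 12996025 + 22014864 = 35010889 = 5917² ✓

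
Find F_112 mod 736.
251

Matrix identity: Q^n = [[F_(n+1), F_n], [F_n, F_(n-1)]] with Q = [[1,1],[1,0]].
n = 112 = 1110000₂. Square-and-multiply, entries mod 736:
Q^1 = [[1,1],[1,0]]
Q^3 = (Q^1)²·Q = [[3,2],[2,1]]
Q^7 = (Q^3)²·Q = [[21,13],[13,8]]
Q^14 = (Q^7)² = [[610,377],[377,233]]
Q^28 = (Q^14)² = [[501,595],[595,642]]
Q^56 = (Q^28)² = [[34,21],[21,13]]
Q^112 = (Q^56)² = [[125,251],[251,610]]
F_112 mod 736 = Q^112[0][1] = 251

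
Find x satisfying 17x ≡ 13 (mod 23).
x ≡ 17 (mod 23)

gcd(17, 23) = 1, which divides 13, so solutions exist.
Find 17^(-1) mod 23 by the extended Euclidean algorithm:
23 = 1 × 17 + 6  ⟹  6 = (1)·23 + (-1)·17
17 = 2 × 6 + 5  ⟹  5 = (-2)·23 + (3)·17
6 = 1 × 5 + 1  ⟹  1 = (3)·23 + (-4)·17
So (-4)·17 ≡ 1 (mod 23), i.e. 17^(-1) ≡ -4 ≡ 19 (mod 23).
x ≡ 19 × 13 = 247 ≡ 17 (mod 23).
Check: 17 × 17 = 289 ≡ 13 (mod 23).
Unique solution: x ≡ 17 (mod 23)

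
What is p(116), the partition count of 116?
1188908248

p(n) counts ways to write n as a sum of positive integers (order ignored).
Euler's pentagonal recurrence: p(k) = p(k-1) + p(k-2) - p(k-5) - p(k-7) + p(k-12) + p(k-15) - ... (offsets j(3j∓1)/2, signs ++--, p(0)=1, p(<0)=0).
DP table for k = 0..115: p(0)=1, p(1)=1, p(2)=2, p(3)=3, p(4)=5, p(5)=7, p(6)=11, p(7)=15, p(8)=22, p(9)=30, p(10)=42, p(11)=56, p(12)=77, p(13)=101, p(14)=135, p(15)=176, p(16)=231, p(17)=297, p(18)=385, p(19)=490, p(20)=627, p(21)=792, p(22)=1002, p(23)=1255, p(24)=1575, p(25)=1958, p(26)=2436, p(27)=3010, p(28)=3718, p(29)=4565, p(30)=5604, p(31)=6842, p(32)=8349, p(33)=10143, p(34)=12310, p(35)=14883, p(36)=17977, p(37)=21637, p(38)=26015, p(39)=31185, p(40)=37338, p(41)=44583, p(42)=53174, p(43)=63261, p(44)=75175, p(45)=89134, p(46)=105558, p(47)=124754, p(48)=147273, p(49)=173525, p(50)=204226, p(51)=239943, p(52)=281589, p(53)=329931, p(54)=386155, p(55)=451276, p(56)=526823, p(57)=614154, p(58)=715220, p(59)=831820, p(60)=966467, p(61)=1121505, p(62)=1300156, p(63)=1505499, p(64)=1741630, p(65)=2012558, p(66)=2323520, p(67)=2679689, p(68)=3087735, p(69)=3554345, p(70)=4087968, p(71)=4697205, p(72)=5392783, p(73)=6185689, p(74)=7089500, p(75)=8118264, p(76)=9289091, p(77)=10619863, p(78)=12132164, p(79)=13848650, p(80)=15796476, p(81)=18004327, p(82)=20506255, p(83)=23338469, p(84)=26543660, p(85)=30167357, p(86)=34262962, p(87)=38887673, p(88)=44108109, p(89)=49995925, p(90)=56634173, p(91)=64112359, p(92)=72533807, p(93)=82010177, p(94)=92669720, p(95)=104651419, p(96)=118114304, p(97)=133230930, p(98)=150198136, p(99)=169229875, p(100)=190569292, p(101)=214481126, p(102)=241265379, p(103)=271248950, p(104)=304801365, p(105)=342325709, p(106)=384276336, p(107)=431149389, p(108)=483502844, p(109)=541946240, p(110)=607163746, p(111)=679903203, p(112)=761002156, p(113)=851376628, p(114)=952050665, p(115)=1064144451.
Final step: p(116) = p(115) + p(114) - p(111) - p(109) + p(104) + p(101) - p(94) - p(90) + p(81) + p(76) - p(65) - p(59) + p(46) + p(39) - p(24) - p(16)
= 1064144451 + 952050665 - 679903203 - 541946240 + 304801365 + 214481126 - 92669720 - 56634173 + 18004327 + 9289091 - 2012558 - 831820 + 105558 + 31185 - 1575 - 231
= 1188908248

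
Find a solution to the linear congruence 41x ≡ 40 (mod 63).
x ≡ 44 (mod 63)

gcd(41, 63) = 1, which divides 40, so solutions exist.
Find 41^(-1) mod 63 by the extended Euclidean algorithm:
63 = 1 × 41 + 22  ⟹  22 = (1)·63 + (-1)·41
41 = 1 × 22 + 19  ⟹  19 = (-1)·63 + (2)·41
22 = 1 × 19 + 3  ⟹  3 = (2)·63 + (-3)·41
19 = 6 × 3 + 1  ⟹  1 = (-13)·63 + (20)·41
So (20)·41 ≡ 1 (mod 63), i.e. 41^(-1) ≡ 20 (mod 63).
x ≡ 20 × 40 = 800 ≡ 44 (mod 63).
Check: 41 × 44 = 1804 ≡ 40 (mod 63).
Unique solution: x ≡ 44 (mod 63)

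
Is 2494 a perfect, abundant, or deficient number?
deficient

Proper divisors of 2494: sum = 1 + 2 + 29 + 43 + 58 + 86 + 1247 = 1466
Since 1466 < 2494, 2494 is deficient.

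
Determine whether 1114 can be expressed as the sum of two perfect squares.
5² + 33² (a=5, b=33)

Factorization: 1114 = 2 × 557
By Fermat: n is sum of two squares iff every prime p ≡ 3 (mod 4) appears to even power.
All primes ≡ 3 (mod 4) appear to even power.
Search a = 0, 1, 2, … for 1114 - a² a perfect square: first hit at a = 5: 1114 - 25 = 1089 = 33².
1114 = 5² + 33² = 25 + 1089 ✓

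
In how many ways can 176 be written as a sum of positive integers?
476715857290

p(n) counts ways to write n as a sum of positive integers (order ignored).
Euler's pentagonal recurrence: p(k) = p(k-1) + p(k-2) - p(k-5) - p(k-7) + p(k-12) + p(k-15) - ... (offsets j(3j∓1)/2, signs ++--, p(0)=1, p(<0)=0).
DP table for k = 0..175: p(0)=1, p(1)=1, p(2)=2, p(3)=3, p(4)=5, p(5)=7, p(6)=11, p(7)=15, p(8)=22, p(9)=30, p(10)=42, p(11)=56, p(12)=77, p(13)=101, p(14)=135, p(15)=176, p(16)=231, p(17)=297, p(18)=385, p(19)=490, p(20)=627, p(21)=792, p(22)=1002, p(23)=1255, p(24)=1575, p(25)=1958, p(26)=2436, p(27)=3010, p(28)=3718, p(29)=4565, p(30)=5604, p(31)=6842, p(32)=8349, p(33)=10143, p(34)=12310, p(35)=14883, p(36)=17977, p(37)=21637, p(38)=26015, p(39)=31185, p(40)=37338, p(41)=44583, p(42)=53174, p(43)=63261, p(44)=75175, p(45)=89134, p(46)=105558, p(47)=124754, p(48)=147273, p(49)=173525, p(50)=204226, p(51)=239943, p(52)=281589, p(53)=329931, p(54)=386155, p(55)=451276, p(56)=526823, p(57)=614154, p(58)=715220, p(59)=831820, p(60)=966467, p(61)=1121505, p(62)=1300156, p(63)=1505499, p(64)=1741630, p(65)=2012558, p(66)=2323520, p(67)=2679689, p(68)=3087735, p(69)=3554345, p(70)=4087968, p(71)=4697205, p(72)=5392783, p(73)=6185689, p(74)=7089500, p(75)=8118264, p(76)=9289091, p(77)=10619863, p(78)=12132164, p(79)=13848650, p(80)=15796476, p(81)=18004327, p(82)=20506255, p(83)=23338469, p(84)=26543660, p(85)=30167357, p(86)=34262962, p(87)=38887673, p(88)=44108109, p(89)=49995925, p(90)=56634173, p(91)=64112359, p(92)=72533807, p(93)=82010177, p(94)=92669720, p(95)=104651419, p(96)=118114304, p(97)=133230930, p(98)=150198136, p(99)=169229875, p(100)=190569292, p(101)=214481126, p(102)=241265379, p(103)=271248950, p(104)=304801365, p(105)=342325709, p(106)=384276336, p(107)=431149389, p(108)=483502844, p(109)=541946240, p(110)=607163746, p(111)=679903203, p(112)=761002156, p(113)=851376628, p(114)=952050665, p(115)=1064144451, p(116)=1188908248, p(117)=1327710076, p(118)=1482074143, p(119)=1653668665, p(120)=1844349560, p(121)=2056148051, p(122)=2291320912, p(123)=2552338241, p(124)=2841940500, p(125)=3163127352, p(126)=3519222692, p(127)=3913864295, p(128)=4351078600, p(129)=4835271870, p(130)=5371315400, p(131)=5964539504, p(132)=6620830889, p(133)=7346629512, p(134)=8149040695, p(135)=9035836076, p(136)=10015581680, p(137)=11097645016, p(138)=12292341831, p(139)=13610949895, p(140)=15065878135, p(141)=16670689208, p(142)=18440293320, p(143)=20390982757, p(144)=22540654445, p(145)=24908858009, p(146)=27517052599, p(147)=30388671978, p(148)=33549419497, p(149)=37027355200, p(150)=40853235313, p(151)=45060624582, p(152)=49686288421, p(153)=54770336324, p(154)=60356673280, p(155)=66493182097, p(156)=73232243759, p(157)=80630964769, p(158)=88751778802, p(159)=97662728555, p(160)=107438159466, p(161)=118159068427, p(162)=129913904637, p(163)=142798995930, p(164)=156919475295, p(165)=172389800255, p(166)=189334822579, p(167)=207890420102, p(168)=228204732751, p(169)=250438925115, p(170)=274768617130, p(171)=301384802048, p(172)=330495499613, p(173)=362326859895, p(174)=397125074750, p(175)=435157697830.
Final step: p(176) = p(175) + p(174) - p(171) - p(169) + p(164) + p(161) - p(154) - p(150) + p(141) + p(136) - p(125) - p(119) + p(106) + p(99) - p(84) - p(76) + p(59) + p(50) - p(31) - p(21) + p(0)
= 435157697830 + 397125074750 - 301384802048 - 250438925115 + 156919475295 + 118159068427 - 60356673280 - 40853235313 + 16670689208 + 10015581680 - 3163127352 - 1653668665 + 384276336 + 169229875 - 26543660 - 9289091 + 831820 + 204226 - 6842 - 792 + 1
= 476715857290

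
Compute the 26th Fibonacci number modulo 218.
185

Matrix identity: Q^n = [[F_(n+1), F_n], [F_n, F_(n-1)]] with Q = [[1,1],[1,0]].
n = 26 = 11010₂. Square-and-multiply, entries mod 218:
Q^1 = [[1,1],[1,0]]
Q^3 = (Q^1)²·Q = [[3,2],[2,1]]
Q^6 = (Q^3)² = [[13,8],[8,5]]
Q^13 = (Q^6)²·Q = [[159,15],[15,144]]
Q^26 = (Q^13)² = [[0,185],[185,33]]
F_26 mod 218 = Q^26[0][1] = 185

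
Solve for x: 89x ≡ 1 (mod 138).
107

gcd(89, 138) = 1, so the inverse exists.
Extended Euclidean algorithm on (138, 89):
138 = 1 × 89 + 49  ⟹  49 = (1)·138 + (-1)·89
89 = 1 × 49 + 40  ⟹  40 = (-1)·138 + (2)·89
49 = 1 × 40 + 9  ⟹  9 = (2)·138 + (-3)·89
40 = 4 × 9 + 4  ⟹  4 = (-9)·138 + (14)·89
9 = 2 × 4 + 1  ⟹  1 = (20)·138 + (-31)·89
So (-31)·89 ≡ 1 (mod 138), i.e. 89^(-1) ≡ -31 ≡ 107 (mod 138).
Check: 89 × 107 = 9523 ≡ 1 (mod 138)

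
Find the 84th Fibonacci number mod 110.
58

Matrix identity: Q^n = [[F_(n+1), F_n], [F_n, F_(n-1)]] with Q = [[1,1],[1,0]].
n = 84 = 1010100₂. Square-and-multiply, entries mod 110:
Q^1 = [[1,1],[1,0]]
Q^2 = (Q^1)² = [[2,1],[1,1]]
Q^5 = (Q^2)²·Q = [[8,5],[5,3]]
Q^10 = (Q^5)² = [[89,55],[55,34]]
Q^21 = (Q^10)²·Q = [[1,56],[56,55]]
Q^42 = (Q^21)² = [[57,56],[56,1]]
Q^84 = (Q^42)² = [[5,58],[58,57]]
F_84 mod 110 = Q^84[0][1] = 58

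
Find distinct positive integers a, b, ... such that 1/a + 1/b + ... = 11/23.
1/3 + 1/7 + 1/483

Greedy algorithm:
11/23: ceiling(23/11) = 3, use 1/3
10/69: ceiling(69/10) = 7, use 1/7
1/483: ceiling(483/1) = 483, use 1/483
Result: 11/23 = 1/3 + 1/7 + 1/483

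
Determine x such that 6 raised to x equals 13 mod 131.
116

Baby-step giant-step with step n = ⌈√131⌉ = 12.
Baby steps 6^j mod 131 (j:value) for j=0..11: 0:1, 1:6, 2:36, 3:85, 4:117, 5:47, 6:20, 7:120, 8:65, 9:128, 10:113, 11:23.
Giant-step multiplier: 6^(-12) ≡ 6^(130-12) = 6^118 ≡ 75 (mod 131).
Giant steps γ_i = 13·75^i mod 131: γ_0=13, γ_1=58, γ_2=27, γ_3=60, γ_4=46, γ_5=44, γ_6=25, γ_7=41, γ_8=62, γ_9=65 (in table at j=8).
x = i·n + j = 9·12 + 8 = 116.
Check: 6^116 ≡ 13 (mod 131).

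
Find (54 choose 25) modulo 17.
0

Using Lucas' theorem:
Write n=54 and k=25 in base 17:
n in base 17: [3, 3]
k in base 17: [1, 8]
C(54,25) mod 17 = ∏ C(n_i, k_i) mod 17
Digit binomials (mod 17): C(3,1) = 3; C(3,8) = 0 (k_i > n_i)
Product: 3 × 0 = 0 ≡ 0 (mod 17)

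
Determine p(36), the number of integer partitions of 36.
17977

p(n) counts ways to write n as a sum of positive integers (order ignored).
Euler's pentagonal recurrence: p(k) = p(k-1) + p(k-2) - p(k-5) - p(k-7) + p(k-12) + p(k-15) - ... (offsets j(3j∓1)/2, signs ++--, p(0)=1, p(<0)=0).
DP table for k = 0..35: p(0)=1, p(1)=1, p(2)=2, p(3)=3, p(4)=5, p(5)=7, p(6)=11, p(7)=15, p(8)=22, p(9)=30, p(10)=42, p(11)=56, p(12)=77, p(13)=101, p(14)=135, p(15)=176, p(16)=231, p(17)=297, p(18)=385, p(19)=490, p(20)=627, p(21)=792, p(22)=1002, p(23)=1255, p(24)=1575, p(25)=1958, p(26)=2436, p(27)=3010, p(28)=3718, p(29)=4565, p(30)=5604, p(31)=6842, p(32)=8349, p(33)=10143, p(34)=12310, p(35)=14883.
Final step: p(36) = p(35) + p(34) - p(31) - p(29) + p(24) + p(21) - p(14) - p(10) + p(1)
= 14883 + 12310 - 6842 - 4565 + 1575 + 792 - 135 - 42 + 1
= 17977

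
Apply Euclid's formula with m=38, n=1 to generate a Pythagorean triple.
(1443, 76, 1445)

Euclid's formula: a = m² - n², b = 2mn, c = m² + n²
m = 38, n = 1
a = 38² - 1² = 1444 - 1 = 1443
b = 2 × 38 × 1 = 76
c = 38² + 1² = 1444 + 1 = 1445
Verification: 1443² + 76² = 2082249 + 5776 = 2088025 = 1445² ✓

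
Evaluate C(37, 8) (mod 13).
9

Using Lucas' theorem:
Write n=37 and k=8 in base 13:
n in base 13: [2, 11]
k in base 13: [0, 8]
C(37,8) mod 13 = ∏ C(n_i, k_i) mod 13
Digit binomials (mod 13): C(2,0) = 1; C(11,8) = 165 ≡ 9
Product: 1 × 9 = 9 ≡ 9 (mod 13)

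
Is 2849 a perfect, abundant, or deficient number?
deficient

Proper divisors of 2849: sum = 1 + 7 + 11 + 37 + 77 + 259 + 407 = 799
Since 799 < 2849, 2849 is deficient.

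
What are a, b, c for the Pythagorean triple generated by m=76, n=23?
(5247, 3496, 6305)

Euclid's formula: a = m² - n², b = 2mn, c = m² + n²
m = 76, n = 23
a = 76² - 23² = 5776 - 529 = 5247
b = 2 × 76 × 23 = 3496
c = 76² + 23² = 5776 + 529 = 6305
Verification: 5247² + 3496² = 27531009 + 12222016 = 39753025 = 6305² ✓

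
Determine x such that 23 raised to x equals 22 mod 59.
52

Baby-step giant-step with step n = ⌈√59⌉ = 8.
Baby steps 23^j mod 59 (j:value) for j=0..7: 0:1, 1:23, 2:57, 3:13, 4:4, 5:33, 6:51, 7:52.
Giant-step multiplier: 23^(-8) ≡ 23^(58-8) = 23^50 ≡ 48 (mod 59).
Giant steps γ_i = 22·48^i mod 59: γ_0=22, γ_1=53, γ_2=7, γ_3=41, γ_4=21, γ_5=5, γ_6=4 (in table at j=4).
x = i·n + j = 6·8 + 4 = 52.
Check: 23^52 ≡ 22 (mod 59).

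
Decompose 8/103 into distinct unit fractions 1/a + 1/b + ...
1/13 + 1/1339

Greedy algorithm:
8/103: ceiling(103/8) = 13, use 1/13
1/1339: ceiling(1339/1) = 1339, use 1/1339
Result: 8/103 = 1/13 + 1/1339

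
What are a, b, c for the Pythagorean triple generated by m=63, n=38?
(2525, 4788, 5413)

Euclid's formula: a = m² - n², b = 2mn, c = m² + n²
m = 63, n = 38
a = 63² - 38² = 3969 - 1444 = 2525
b = 2 × 63 × 38 = 4788
c = 63² + 38² = 3969 + 1444 = 5413
Verification: 2525² + 4788² = 6375625 + 22924944 = 29300569 = 5413² ✓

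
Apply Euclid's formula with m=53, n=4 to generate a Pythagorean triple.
(2793, 424, 2825)

Euclid's formula: a = m² - n², b = 2mn, c = m² + n²
m = 53, n = 4
a = 53² - 4² = 2809 - 16 = 2793
b = 2 × 53 × 4 = 424
c = 53² + 4² = 2809 + 16 = 2825
Verification: 2793² + 424² = 7800849 + 179776 = 7980625 = 2825² ✓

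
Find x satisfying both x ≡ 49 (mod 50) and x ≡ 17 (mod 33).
149

Using Chinese Remainder Theorem:
M = 50 × 33 = 1650
M1 = 33, M2 = 50
y1 = 33^(-1) mod 50 = 47
y2 = 50^(-1) mod 33 = 2
x = (49×33×47 + 17×50×2) mod 1650 = 149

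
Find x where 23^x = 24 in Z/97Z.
92

Baby-step giant-step with step n = ⌈√97⌉ = 10.
Baby steps 23^j mod 97 (j:value) for j=0..9: 0:1, 1:23, 2:44, 3:42, 4:93, 5:5, 6:18, 7:26, 8:16, 9:77.
Giant-step multiplier: 23^(-10) ≡ 23^(96-10) = 23^86 ≡ 66 (mod 97).
Giant steps γ_i = 24·66^i mod 97: γ_0=24, γ_1=32, γ_2=75, γ_3=3, γ_4=4, γ_5=70, γ_6=61, γ_7=49, γ_8=33, γ_9=44 (in table at j=2).
x = i·n + j = 9·10 + 2 = 92.
Check: 23^92 ≡ 24 (mod 97).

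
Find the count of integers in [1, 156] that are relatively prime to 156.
48

156 = 2^2 × 3 × 13
φ(n) = n × ∏(1 - 1/p) for each prime p dividing n
φ(156) = 156 × (1 - 1/2) × (1 - 1/3) × (1 - 1/13) = 48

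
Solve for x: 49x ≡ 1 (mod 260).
69

gcd(49, 260) = 1, so the inverse exists.
Extended Euclidean algorithm on (260, 49):
260 = 5 × 49 + 15  ⟹  15 = (1)·260 + (-5)·49
49 = 3 × 15 + 4  ⟹  4 = (-3)·260 + (16)·49
15 = 3 × 4 + 3  ⟹  3 = (10)·260 + (-53)·49
4 = 1 × 3 + 1  ⟹  1 = (-13)·260 + (69)·49
So (69)·49 ≡ 1 (mod 260), i.e. 49^(-1) ≡ 69 (mod 260).
Check: 49 × 69 = 3381 ≡ 1 (mod 260)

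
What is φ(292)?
144

292 = 2^2 × 73
φ(n) = n × ∏(1 - 1/p) for each prime p dividing n
φ(292) = 292 × (1 - 1/2) × (1 - 1/73) = 144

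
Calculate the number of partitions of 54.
386155

p(n) counts ways to write n as a sum of positive integers (order ignored).
Euler's pentagonal recurrence: p(k) = p(k-1) + p(k-2) - p(k-5) - p(k-7) + p(k-12) + p(k-15) - ... (offsets j(3j∓1)/2, signs ++--, p(0)=1, p(<0)=0).
DP table for k = 0..53: p(0)=1, p(1)=1, p(2)=2, p(3)=3, p(4)=5, p(5)=7, p(6)=11, p(7)=15, p(8)=22, p(9)=30, p(10)=42, p(11)=56, p(12)=77, p(13)=101, p(14)=135, p(15)=176, p(16)=231, p(17)=297, p(18)=385, p(19)=490, p(20)=627, p(21)=792, p(22)=1002, p(23)=1255, p(24)=1575, p(25)=1958, p(26)=2436, p(27)=3010, p(28)=3718, p(29)=4565, p(30)=5604, p(31)=6842, p(32)=8349, p(33)=10143, p(34)=12310, p(35)=14883, p(36)=17977, p(37)=21637, p(38)=26015, p(39)=31185, p(40)=37338, p(41)=44583, p(42)=53174, p(43)=63261, p(44)=75175, p(45)=89134, p(46)=105558, p(47)=124754, p(48)=147273, p(49)=173525, p(50)=204226, p(51)=239943, p(52)=281589, p(53)=329931.
Final step: p(54) = p(53) + p(52) - p(49) - p(47) + p(42) + p(39) - p(32) - p(28) + p(19) + p(14) - p(3)
= 329931 + 281589 - 173525 - 124754 + 53174 + 31185 - 8349 - 3718 + 490 + 135 - 3
= 386155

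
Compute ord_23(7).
22

23 is prime, so ord(7) divides φ(23) = 22.
Divisors of 22: 1, 2, 11, 22.
Repeated squaring: 7^1 ≡ 7, 7^2 ≡ 3, 7^4 ≡ 9, 7^8 ≡ 12, 7^16 ≡ 6 (mod 23).
Test 7^d mod 23 for each divisor d in increasing order:
7^1 ≡ 7
7^2 ≡ 3
7^11 = 7^8·7^2·7^1 ≡ 22
7^22 = 7^16·7^4·7^2 ≡ 1  ← first divisor giving 1
The order is 22.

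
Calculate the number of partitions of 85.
30167357

p(n) counts ways to write n as a sum of positive integers (order ignored).
Euler's pentagonal recurrence: p(k) = p(k-1) + p(k-2) - p(k-5) - p(k-7) + p(k-12) + p(k-15) - ... (offsets j(3j∓1)/2, signs ++--, p(0)=1, p(<0)=0).
DP table for k = 0..84: p(0)=1, p(1)=1, p(2)=2, p(3)=3, p(4)=5, p(5)=7, p(6)=11, p(7)=15, p(8)=22, p(9)=30, p(10)=42, p(11)=56, p(12)=77, p(13)=101, p(14)=135, p(15)=176, p(16)=231, p(17)=297, p(18)=385, p(19)=490, p(20)=627, p(21)=792, p(22)=1002, p(23)=1255, p(24)=1575, p(25)=1958, p(26)=2436, p(27)=3010, p(28)=3718, p(29)=4565, p(30)=5604, p(31)=6842, p(32)=8349, p(33)=10143, p(34)=12310, p(35)=14883, p(36)=17977, p(37)=21637, p(38)=26015, p(39)=31185, p(40)=37338, p(41)=44583, p(42)=53174, p(43)=63261, p(44)=75175, p(45)=89134, p(46)=105558, p(47)=124754, p(48)=147273, p(49)=173525, p(50)=204226, p(51)=239943, p(52)=281589, p(53)=329931, p(54)=386155, p(55)=451276, p(56)=526823, p(57)=614154, p(58)=715220, p(59)=831820, p(60)=966467, p(61)=1121505, p(62)=1300156, p(63)=1505499, p(64)=1741630, p(65)=2012558, p(66)=2323520, p(67)=2679689, p(68)=3087735, p(69)=3554345, p(70)=4087968, p(71)=4697205, p(72)=5392783, p(73)=6185689, p(74)=7089500, p(75)=8118264, p(76)=9289091, p(77)=10619863, p(78)=12132164, p(79)=13848650, p(80)=15796476, p(81)=18004327, p(82)=20506255, p(83)=23338469, p(84)=26543660.
Final step: p(85) = p(84) + p(83) - p(80) - p(78) + p(73) + p(70) - p(63) - p(59) + p(50) + p(45) - p(34) - p(28) + p(15) + p(8)
= 26543660 + 23338469 - 15796476 - 12132164 + 6185689 + 4087968 - 1505499 - 831820 + 204226 + 89134 - 12310 - 3718 + 176 + 22
= 30167357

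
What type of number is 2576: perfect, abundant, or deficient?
abundant

Proper divisors of 2576: sum = 1 + 2 + 4 + 7 + 8 + 14 + 16 + 23 + ... + 322 + 368 + 644 + 1288 (19 divisors) = 3376
Since 3376 > 2576, 2576 is abundant.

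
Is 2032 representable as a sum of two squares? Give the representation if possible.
Not possible

Factorization: 2032 = 2^4 × 127
By Fermat: n is sum of two squares iff every prime p ≡ 3 (mod 4) appears to even power.
Prime(s) ≡ 3 (mod 4) with odd exponent: [(127, 1)]
Therefore 2032 cannot be expressed as a² + b².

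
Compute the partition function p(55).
451276

p(n) counts ways to write n as a sum of positive integers (order ignored).
Euler's pentagonal recurrence: p(k) = p(k-1) + p(k-2) - p(k-5) - p(k-7) + p(k-12) + p(k-15) - ... (offsets j(3j∓1)/2, signs ++--, p(0)=1, p(<0)=0).
DP table for k = 0..54: p(0)=1, p(1)=1, p(2)=2, p(3)=3, p(4)=5, p(5)=7, p(6)=11, p(7)=15, p(8)=22, p(9)=30, p(10)=42, p(11)=56, p(12)=77, p(13)=101, p(14)=135, p(15)=176, p(16)=231, p(17)=297, p(18)=385, p(19)=490, p(20)=627, p(21)=792, p(22)=1002, p(23)=1255, p(24)=1575, p(25)=1958, p(26)=2436, p(27)=3010, p(28)=3718, p(29)=4565, p(30)=5604, p(31)=6842, p(32)=8349, p(33)=10143, p(34)=12310, p(35)=14883, p(36)=17977, p(37)=21637, p(38)=26015, p(39)=31185, p(40)=37338, p(41)=44583, p(42)=53174, p(43)=63261, p(44)=75175, p(45)=89134, p(46)=105558, p(47)=124754, p(48)=147273, p(49)=173525, p(50)=204226, p(51)=239943, p(52)=281589, p(53)=329931, p(54)=386155.
Final step: p(55) = p(54) + p(53) - p(50) - p(48) + p(43) + p(40) - p(33) - p(29) + p(20) + p(15) - p(4)
= 386155 + 329931 - 204226 - 147273 + 63261 + 37338 - 10143 - 4565 + 627 + 176 - 5
= 451276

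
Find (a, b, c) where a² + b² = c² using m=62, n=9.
(3763, 1116, 3925)

Euclid's formula: a = m² - n², b = 2mn, c = m² + n²
m = 62, n = 9
a = 62² - 9² = 3844 - 81 = 3763
b = 2 × 62 × 9 = 1116
c = 62² + 9² = 3844 + 81 = 3925
Verification: 3763² + 1116² = 14160169 + 1245456 = 15405625 = 3925² ✓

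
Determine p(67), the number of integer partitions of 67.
2679689

p(n) counts ways to write n as a sum of positive integers (order ignored).
Euler's pentagonal recurrence: p(k) = p(k-1) + p(k-2) - p(k-5) - p(k-7) + p(k-12) + p(k-15) - ... (offsets j(3j∓1)/2, signs ++--, p(0)=1, p(<0)=0).
DP table for k = 0..66: p(0)=1, p(1)=1, p(2)=2, p(3)=3, p(4)=5, p(5)=7, p(6)=11, p(7)=15, p(8)=22, p(9)=30, p(10)=42, p(11)=56, p(12)=77, p(13)=101, p(14)=135, p(15)=176, p(16)=231, p(17)=297, p(18)=385, p(19)=490, p(20)=627, p(21)=792, p(22)=1002, p(23)=1255, p(24)=1575, p(25)=1958, p(26)=2436, p(27)=3010, p(28)=3718, p(29)=4565, p(30)=5604, p(31)=6842, p(32)=8349, p(33)=10143, p(34)=12310, p(35)=14883, p(36)=17977, p(37)=21637, p(38)=26015, p(39)=31185, p(40)=37338, p(41)=44583, p(42)=53174, p(43)=63261, p(44)=75175, p(45)=89134, p(46)=105558, p(47)=124754, p(48)=147273, p(49)=173525, p(50)=204226, p(51)=239943, p(52)=281589, p(53)=329931, p(54)=386155, p(55)=451276, p(56)=526823, p(57)=614154, p(58)=715220, p(59)=831820, p(60)=966467, p(61)=1121505, p(62)=1300156, p(63)=1505499, p(64)=1741630, p(65)=2012558, p(66)=2323520.
Final step: p(67) = p(66) + p(65) - p(62) - p(60) + p(55) + p(52) - p(45) - p(41) + p(32) + p(27) - p(16) - p(10)
= 2323520 + 2012558 - 1300156 - 966467 + 451276 + 281589 - 89134 - 44583 + 8349 + 3010 - 231 - 42
= 2679689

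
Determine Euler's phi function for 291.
192

291 = 3 × 97
φ(n) = n × ∏(1 - 1/p) for each prime p dividing n
φ(291) = 291 × (1 - 1/3) × (1 - 1/97) = 192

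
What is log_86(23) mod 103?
12

Baby-step giant-step with step n = ⌈√103⌉ = 11.
Baby steps 86^j mod 103 (j:value) for j=0..10: 0:1, 1:86, 2:83, 3:31, 4:91, 5:101, 6:34, 7:40, 8:41, 9:24, 10:4.
Giant-step multiplier: 86^(-11) ≡ 86^(102-11) = 86^91 ≡ 53 (mod 103).
Giant steps γ_i = 23·53^i mod 103: γ_0=23, γ_1=86 (in table at j=1).
x = i·n + j = 1·11 + 1 = 12.
Check: 86^12 ≡ 23 (mod 103).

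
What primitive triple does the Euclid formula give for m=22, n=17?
(195, 748, 773)

Euclid's formula: a = m² - n², b = 2mn, c = m² + n²
m = 22, n = 17
a = 22² - 17² = 484 - 289 = 195
b = 2 × 22 × 17 = 748
c = 22² + 17² = 484 + 289 = 773
Verification: 195² + 748² = 38025 + 559504 = 597529 = 773² ✓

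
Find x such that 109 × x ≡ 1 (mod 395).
29

gcd(109, 395) = 1, so the inverse exists.
Extended Euclidean algorithm on (395, 109):
395 = 3 × 109 + 68  ⟹  68 = (1)·395 + (-3)·109
109 = 1 × 68 + 41  ⟹  41 = (-1)·395 + (4)·109
68 = 1 × 41 + 27  ⟹  27 = (2)·395 + (-7)·109
41 = 1 × 27 + 14  ⟹  14 = (-3)·395 + (11)·109
27 = 1 × 14 + 13  ⟹  13 = (5)·395 + (-18)·109
14 = 1 × 13 + 1  ⟹  1 = (-8)·395 + (29)·109
So (29)·109 ≡ 1 (mod 395), i.e. 109^(-1) ≡ 29 (mod 395).
Check: 109 × 29 = 3161 ≡ 1 (mod 395)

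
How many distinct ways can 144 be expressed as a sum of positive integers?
22540654445

p(n) counts ways to write n as a sum of positive integers (order ignored).
Euler's pentagonal recurrence: p(k) = p(k-1) + p(k-2) - p(k-5) - p(k-7) + p(k-12) + p(k-15) - ... (offsets j(3j∓1)/2, signs ++--, p(0)=1, p(<0)=0).
DP table for k = 0..143: p(0)=1, p(1)=1, p(2)=2, p(3)=3, p(4)=5, p(5)=7, p(6)=11, p(7)=15, p(8)=22, p(9)=30, p(10)=42, p(11)=56, p(12)=77, p(13)=101, p(14)=135, p(15)=176, p(16)=231, p(17)=297, p(18)=385, p(19)=490, p(20)=627, p(21)=792, p(22)=1002, p(23)=1255, p(24)=1575, p(25)=1958, p(26)=2436, p(27)=3010, p(28)=3718, p(29)=4565, p(30)=5604, p(31)=6842, p(32)=8349, p(33)=10143, p(34)=12310, p(35)=14883, p(36)=17977, p(37)=21637, p(38)=26015, p(39)=31185, p(40)=37338, p(41)=44583, p(42)=53174, p(43)=63261, p(44)=75175, p(45)=89134, p(46)=105558, p(47)=124754, p(48)=147273, p(49)=173525, p(50)=204226, p(51)=239943, p(52)=281589, p(53)=329931, p(54)=386155, p(55)=451276, p(56)=526823, p(57)=614154, p(58)=715220, p(59)=831820, p(60)=966467, p(61)=1121505, p(62)=1300156, p(63)=1505499, p(64)=1741630, p(65)=2012558, p(66)=2323520, p(67)=2679689, p(68)=3087735, p(69)=3554345, p(70)=4087968, p(71)=4697205, p(72)=5392783, p(73)=6185689, p(74)=7089500, p(75)=8118264, p(76)=9289091, p(77)=10619863, p(78)=12132164, p(79)=13848650, p(80)=15796476, p(81)=18004327, p(82)=20506255, p(83)=23338469, p(84)=26543660, p(85)=30167357, p(86)=34262962, p(87)=38887673, p(88)=44108109, p(89)=49995925, p(90)=56634173, p(91)=64112359, p(92)=72533807, p(93)=82010177, p(94)=92669720, p(95)=104651419, p(96)=118114304, p(97)=133230930, p(98)=150198136, p(99)=169229875, p(100)=190569292, p(101)=214481126, p(102)=241265379, p(103)=271248950, p(104)=304801365, p(105)=342325709, p(106)=384276336, p(107)=431149389, p(108)=483502844, p(109)=541946240, p(110)=607163746, p(111)=679903203, p(112)=761002156, p(113)=851376628, p(114)=952050665, p(115)=1064144451, p(116)=1188908248, p(117)=1327710076, p(118)=1482074143, p(119)=1653668665, p(120)=1844349560, p(121)=2056148051, p(122)=2291320912, p(123)=2552338241, p(124)=2841940500, p(125)=3163127352, p(126)=3519222692, p(127)=3913864295, p(128)=4351078600, p(129)=4835271870, p(130)=5371315400, p(131)=5964539504, p(132)=6620830889, p(133)=7346629512, p(134)=8149040695, p(135)=9035836076, p(136)=10015581680, p(137)=11097645016, p(138)=12292341831, p(139)=13610949895, p(140)=15065878135, p(141)=16670689208, p(142)=18440293320, p(143)=20390982757.
Final step: p(144) = p(143) + p(142) - p(139) - p(137) + p(132) + p(129) - p(122) - p(118) + p(109) + p(104) - p(93) - p(87) + p(74) + p(67) - p(52) - p(44) + p(27) + p(18)
= 20390982757 + 18440293320 - 13610949895 - 11097645016 + 6620830889 + 4835271870 - 2291320912 - 1482074143 + 541946240 + 304801365 - 82010177 - 38887673 + 7089500 + 2679689 - 281589 - 75175 + 3010 + 385
= 22540654445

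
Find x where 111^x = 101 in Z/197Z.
16

Baby-step giant-step with step n = ⌈√197⌉ = 15.
Baby steps 111^j mod 197 (j:value) for j=0..14: 0:1, 1:111, 2:107, 3:57, 4:23, 5:189, 6:97, 7:129, 8:135, 9:13, 10:64, 11:12, 12:150, 13:102, 14:93.
Giant-step multiplier: 111^(-15) ≡ 111^(196-15) = 111^181 ≡ 5 (mod 197).
Giant steps γ_i = 101·5^i mod 197: γ_0=101, γ_1=111 (in table at j=1).
x = i·n + j = 1·15 + 1 = 16.
Check: 111^16 ≡ 101 (mod 197).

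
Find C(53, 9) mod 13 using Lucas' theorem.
0

Using Lucas' theorem:
Write n=53 and k=9 in base 13:
n in base 13: [4, 1]
k in base 13: [0, 9]
C(53,9) mod 13 = ∏ C(n_i, k_i) mod 13
Digit binomials (mod 13): C(4,0) = 1; C(1,9) = 0 (k_i > n_i)
Product: 1 × 0 = 0 ≡ 0 (mod 13)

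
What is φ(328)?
160

328 = 2^3 × 41
φ(n) = n × ∏(1 - 1/p) for each prime p dividing n
φ(328) = 328 × (1 - 1/2) × (1 - 1/41) = 160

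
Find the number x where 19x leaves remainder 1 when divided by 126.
73

gcd(19, 126) = 1, so the inverse exists.
Extended Euclidean algorithm on (126, 19):
126 = 6 × 19 + 12  ⟹  12 = (1)·126 + (-6)·19
19 = 1 × 12 + 7  ⟹  7 = (-1)·126 + (7)·19
12 = 1 × 7 + 5  ⟹  5 = (2)·126 + (-13)·19
7 = 1 × 5 + 2  ⟹  2 = (-3)·126 + (20)·19
5 = 2 × 2 + 1  ⟹  1 = (8)·126 + (-53)·19
So (-53)·19 ≡ 1 (mod 126), i.e. 19^(-1) ≡ -53 ≡ 73 (mod 126).
Check: 19 × 73 = 1387 ≡ 1 (mod 126)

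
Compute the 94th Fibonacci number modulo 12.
11

Matrix identity: Q^n = [[F_(n+1), F_n], [F_n, F_(n-1)]] with Q = [[1,1],[1,0]].
n = 94 = 1011110₂. Square-and-multiply, entries mod 12:
Q^1 = [[1,1],[1,0]]
Q^2 = (Q^1)² = [[2,1],[1,1]]
Q^5 = (Q^2)²·Q = [[8,5],[5,3]]
Q^11 = (Q^5)²·Q = [[0,5],[5,7]]
Q^23 = (Q^11)²·Q = [[0,1],[1,11]]
Q^47 = (Q^23)²·Q = [[0,1],[1,11]]
Q^94 = (Q^47)² = [[1,11],[11,2]]
F_94 mod 12 = Q^94[0][1] = 11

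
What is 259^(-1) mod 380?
179

gcd(259, 380) = 1, so the inverse exists.
Extended Euclidean algorithm on (380, 259):
380 = 1 × 259 + 121  ⟹  121 = (1)·380 + (-1)·259
259 = 2 × 121 + 17  ⟹  17 = (-2)·380 + (3)·259
121 = 7 × 17 + 2  ⟹  2 = (15)·380 + (-22)·259
17 = 8 × 2 + 1  ⟹  1 = (-122)·380 + (179)·259
So (179)·259 ≡ 1 (mod 380), i.e. 259^(-1) ≡ 179 (mod 380).
Check: 259 × 179 = 46361 ≡ 1 (mod 380)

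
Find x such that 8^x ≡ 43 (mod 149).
31

Baby-step giant-step with step n = ⌈√149⌉ = 13.
Baby steps 8^j mod 149 (j:value) for j=0..12: 0:1, 1:8, 2:64, 3:65, 4:73, 5:137, 6:53, 7:126, 8:114, 9:18, 10:144, 11:109, 12:127.
Giant-step multiplier: 8^(-13) ≡ 8^(148-13) = 8^135 ≡ 11 (mod 149).
Giant steps γ_i = 43·11^i mod 149: γ_0=43, γ_1=26, γ_2=137 (in table at j=5).
x = i·n + j = 2·13 + 5 = 31.
Check: 8^31 ≡ 43 (mod 149).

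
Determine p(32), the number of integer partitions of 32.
8349

p(n) counts ways to write n as a sum of positive integers (order ignored).
Euler's pentagonal recurrence: p(k) = p(k-1) + p(k-2) - p(k-5) - p(k-7) + p(k-12) + p(k-15) - ... (offsets j(3j∓1)/2, signs ++--, p(0)=1, p(<0)=0).
DP table for k = 0..31: p(0)=1, p(1)=1, p(2)=2, p(3)=3, p(4)=5, p(5)=7, p(6)=11, p(7)=15, p(8)=22, p(9)=30, p(10)=42, p(11)=56, p(12)=77, p(13)=101, p(14)=135, p(15)=176, p(16)=231, p(17)=297, p(18)=385, p(19)=490, p(20)=627, p(21)=792, p(22)=1002, p(23)=1255, p(24)=1575, p(25)=1958, p(26)=2436, p(27)=3010, p(28)=3718, p(29)=4565, p(30)=5604, p(31)=6842.
Final step: p(32) = p(31) + p(30) - p(27) - p(25) + p(20) + p(17) - p(10) - p(6)
= 6842 + 5604 - 3010 - 1958 + 627 + 297 - 42 - 11
= 8349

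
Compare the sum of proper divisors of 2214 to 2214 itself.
abundant

Proper divisors of 2214: sum = 1 + 2 + 3 + 6 + 9 + 18 + 27 + 41 + 54 + 82 + 123 + 246 + 369 + 738 + 1107 = 2826
Since 2826 > 2214, 2214 is abundant.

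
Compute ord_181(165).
90

181 is prime, so ord(165) divides φ(181) = 180.
Divisors of 180: 1, 2, 3, 4, 5, 6, 9, 10, 12, 15, 18, 20, 30, 36, 45, 60, 90, 180.
Repeated squaring: 165^1 ≡ 165, 165^2 ≡ 75, 165^4 ≡ 14, 165^8 ≡ 15, 165^16 ≡ 44, 165^32 ≡ 126, 165^64 ≡ 129, 165^128 ≡ 170 (mod 181).
Test 165^d mod 181 for each divisor d in increasing order:
165^1 ≡ 165
165^2 ≡ 75
165^3 = 165^2·165^1 ≡ 67
165^4 ≡ 14
165^5 = 165^4·165^1 ≡ 138
165^6 = 165^4·165^2 ≡ 145
165^9 = 165^8·165^1 ≡ 122
165^10 = 165^8·165^2 ≡ 39
165^12 = 165^8·165^4 ≡ 29
165^15 = 165^8·165^4·165^2·165^1 ≡ 133
165^18 = 165^16·165^2 ≡ 42
165^20 = 165^16·165^4 ≡ 73
165^30 = 165^16·165^8·165^4·165^2 ≡ 132
165^36 = 165^32·165^4 ≡ 135
165^45 = 165^32·165^8·165^4·165^1 ≡ 180
165^60 = 165^32·165^16·165^8·165^4 ≡ 48
165^90 = 165^64·165^16·165^8·165^2 ≡ 1  ← first divisor giving 1
The order is 90.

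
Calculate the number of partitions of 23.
1255

p(n) counts ways to write n as a sum of positive integers (order ignored).
Euler's pentagonal recurrence: p(k) = p(k-1) + p(k-2) - p(k-5) - p(k-7) + p(k-12) + p(k-15) - ... (offsets j(3j∓1)/2, signs ++--, p(0)=1, p(<0)=0).
DP table for k = 0..22: p(0)=1, p(1)=1, p(2)=2, p(3)=3, p(4)=5, p(5)=7, p(6)=11, p(7)=15, p(8)=22, p(9)=30, p(10)=42, p(11)=56, p(12)=77, p(13)=101, p(14)=135, p(15)=176, p(16)=231, p(17)=297, p(18)=385, p(19)=490, p(20)=627, p(21)=792, p(22)=1002.
Final step: p(23) = p(22) + p(21) - p(18) - p(16) + p(11) + p(8) - p(1)
= 1002 + 792 - 385 - 231 + 56 + 22 - 1
= 1255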